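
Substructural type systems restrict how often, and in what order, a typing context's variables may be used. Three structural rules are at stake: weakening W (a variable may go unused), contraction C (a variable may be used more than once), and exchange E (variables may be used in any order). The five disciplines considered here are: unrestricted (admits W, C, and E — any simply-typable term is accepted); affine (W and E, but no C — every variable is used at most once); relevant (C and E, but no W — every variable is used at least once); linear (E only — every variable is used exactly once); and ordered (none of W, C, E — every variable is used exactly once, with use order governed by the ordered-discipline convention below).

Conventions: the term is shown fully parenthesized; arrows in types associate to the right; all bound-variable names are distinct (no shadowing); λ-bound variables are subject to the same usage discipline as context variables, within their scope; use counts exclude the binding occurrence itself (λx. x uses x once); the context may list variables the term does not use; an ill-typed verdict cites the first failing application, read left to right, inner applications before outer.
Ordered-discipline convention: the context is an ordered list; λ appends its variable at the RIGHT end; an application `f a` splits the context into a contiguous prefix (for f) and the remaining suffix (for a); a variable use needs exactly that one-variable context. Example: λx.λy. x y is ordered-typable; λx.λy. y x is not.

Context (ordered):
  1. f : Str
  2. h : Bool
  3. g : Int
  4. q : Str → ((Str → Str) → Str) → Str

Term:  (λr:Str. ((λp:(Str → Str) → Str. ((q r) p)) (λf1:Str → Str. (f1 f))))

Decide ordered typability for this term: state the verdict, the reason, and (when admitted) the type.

no — h, g never used (weakening)
usage: f=1; h=0; g=0; q=1; r (bound)=1; p (bound)=1; f1 (bound)=1
order of uses: q, r, p, f1, f
typing: well-typed — term : Str → Str
across the five disciplines: ordered ✗ · linear ✗ · affine ✓ · relevant ✗ · unrestricted ✓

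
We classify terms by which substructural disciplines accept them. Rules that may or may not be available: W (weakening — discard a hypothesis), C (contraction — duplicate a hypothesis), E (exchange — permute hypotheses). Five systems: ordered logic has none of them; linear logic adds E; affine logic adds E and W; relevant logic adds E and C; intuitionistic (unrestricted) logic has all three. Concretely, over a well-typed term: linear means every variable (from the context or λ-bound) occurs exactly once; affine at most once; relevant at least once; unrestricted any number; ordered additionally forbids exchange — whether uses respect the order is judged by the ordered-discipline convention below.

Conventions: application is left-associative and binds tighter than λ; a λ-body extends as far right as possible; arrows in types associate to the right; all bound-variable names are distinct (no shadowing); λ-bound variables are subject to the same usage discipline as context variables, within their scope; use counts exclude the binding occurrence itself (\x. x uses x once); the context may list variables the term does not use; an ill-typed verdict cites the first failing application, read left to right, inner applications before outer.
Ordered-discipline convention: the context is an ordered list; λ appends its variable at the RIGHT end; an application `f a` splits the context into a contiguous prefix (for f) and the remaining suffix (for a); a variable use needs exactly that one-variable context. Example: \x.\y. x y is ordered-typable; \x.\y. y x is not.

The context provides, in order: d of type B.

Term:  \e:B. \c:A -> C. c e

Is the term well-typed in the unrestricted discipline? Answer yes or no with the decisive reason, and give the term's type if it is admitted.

no — the type mismatch rejects it
use counts: d: 0×, e [bound]: 1×, c [bound]: 1×
uses in reading order: c, e
typing: ill-typed: a function awaiting A gets B
per-discipline verdicts: ordered ✗ · linear ✗ · affine ✗ · relevant ✗ · unrestricted ✗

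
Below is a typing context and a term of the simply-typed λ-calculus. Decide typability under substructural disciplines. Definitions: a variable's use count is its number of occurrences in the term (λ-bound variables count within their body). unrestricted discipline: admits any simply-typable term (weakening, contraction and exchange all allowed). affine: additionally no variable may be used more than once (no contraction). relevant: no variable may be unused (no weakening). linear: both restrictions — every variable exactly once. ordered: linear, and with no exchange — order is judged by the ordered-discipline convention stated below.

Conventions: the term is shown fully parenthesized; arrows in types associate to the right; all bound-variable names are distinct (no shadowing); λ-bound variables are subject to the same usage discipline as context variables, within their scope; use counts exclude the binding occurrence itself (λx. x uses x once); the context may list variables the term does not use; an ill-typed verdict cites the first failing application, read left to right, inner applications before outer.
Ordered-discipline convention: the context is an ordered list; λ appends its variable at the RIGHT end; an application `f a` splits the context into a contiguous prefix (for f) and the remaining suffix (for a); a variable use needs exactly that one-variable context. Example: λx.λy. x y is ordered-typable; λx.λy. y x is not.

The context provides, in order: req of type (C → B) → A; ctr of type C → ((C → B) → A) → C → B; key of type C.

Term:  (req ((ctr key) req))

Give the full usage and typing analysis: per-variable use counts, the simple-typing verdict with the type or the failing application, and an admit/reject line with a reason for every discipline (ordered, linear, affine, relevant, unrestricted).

use counts: req: 2×, ctr: 1×, key: 1×
order of uses: req, ctr, key, req
typing: well-typed — term : A
ordered ✗ (uses contraction: req ×2)
linear ✗ (uses contraction: req ×2)
affine ✗ (uses contraction: req ×2)
relevant ✓ (at least one use each (req, ctr, key))
unrestricted ✓ (well-typed at A; no restrictions here)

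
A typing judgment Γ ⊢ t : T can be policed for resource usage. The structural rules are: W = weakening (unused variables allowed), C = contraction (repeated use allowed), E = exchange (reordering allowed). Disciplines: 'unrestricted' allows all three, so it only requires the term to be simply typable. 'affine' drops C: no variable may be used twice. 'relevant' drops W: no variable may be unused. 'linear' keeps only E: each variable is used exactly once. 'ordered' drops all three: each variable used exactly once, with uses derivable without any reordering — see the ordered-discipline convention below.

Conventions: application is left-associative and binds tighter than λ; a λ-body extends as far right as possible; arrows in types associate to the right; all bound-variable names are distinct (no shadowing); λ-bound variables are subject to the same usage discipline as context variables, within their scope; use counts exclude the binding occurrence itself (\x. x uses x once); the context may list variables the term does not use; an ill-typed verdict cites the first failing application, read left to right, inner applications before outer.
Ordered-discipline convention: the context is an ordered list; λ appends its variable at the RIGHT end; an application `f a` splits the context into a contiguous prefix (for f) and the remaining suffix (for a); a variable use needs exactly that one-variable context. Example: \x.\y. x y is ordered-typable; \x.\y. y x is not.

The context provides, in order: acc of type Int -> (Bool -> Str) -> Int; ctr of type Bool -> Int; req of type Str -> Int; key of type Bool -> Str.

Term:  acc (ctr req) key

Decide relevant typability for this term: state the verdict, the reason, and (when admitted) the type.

no — the type mismatch rejects it
counts: acc: 1×; ctr: 1×; req: 1×; key: 1×
left-to-right use order: acc, ctr, req, key
typing: ill-typed: an argument Str -> Int mismatches the expected Bool
all disciplines: ordered ✗ · linear ✗ · affine ✗ · relevant ✗ · unrestricted ✗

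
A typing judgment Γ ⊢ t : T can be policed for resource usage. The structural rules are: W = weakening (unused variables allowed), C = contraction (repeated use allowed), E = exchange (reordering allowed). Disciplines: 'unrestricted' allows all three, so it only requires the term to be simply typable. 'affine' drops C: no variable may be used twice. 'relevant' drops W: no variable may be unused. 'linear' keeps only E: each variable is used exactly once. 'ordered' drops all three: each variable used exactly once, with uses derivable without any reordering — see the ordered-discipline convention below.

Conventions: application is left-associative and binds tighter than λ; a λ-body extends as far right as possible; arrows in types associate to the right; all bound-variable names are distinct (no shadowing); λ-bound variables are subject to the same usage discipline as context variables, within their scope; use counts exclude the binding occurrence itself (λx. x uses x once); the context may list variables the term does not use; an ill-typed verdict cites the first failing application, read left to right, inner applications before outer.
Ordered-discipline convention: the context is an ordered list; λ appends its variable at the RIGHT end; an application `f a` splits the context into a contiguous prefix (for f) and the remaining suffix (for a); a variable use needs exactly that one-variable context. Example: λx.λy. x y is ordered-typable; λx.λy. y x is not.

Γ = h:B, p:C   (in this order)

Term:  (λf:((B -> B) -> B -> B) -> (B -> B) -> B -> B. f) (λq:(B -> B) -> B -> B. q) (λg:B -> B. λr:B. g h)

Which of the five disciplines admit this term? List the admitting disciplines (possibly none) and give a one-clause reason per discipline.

admitted in: affine, unrestricted
variable uses: h ×1, p ×0, f (bound) ×1, q (bound) ×1, g (bound) ×1, r (bound) ×0
use order (left to right): f, q, g, h
typing: ✓ — (B -> B) -> B -> B
ordered ✗ (p, r never used (weakening))
linear ✗ (p, r never used (weakening))
affine ✓ (no duplicate uses among h, p, f, q, g, r)
relevant ✗ (p, r never used (weakening))
unrestricted ✓ (type-checks ((B -> B) -> B -> B) and nothing is barred)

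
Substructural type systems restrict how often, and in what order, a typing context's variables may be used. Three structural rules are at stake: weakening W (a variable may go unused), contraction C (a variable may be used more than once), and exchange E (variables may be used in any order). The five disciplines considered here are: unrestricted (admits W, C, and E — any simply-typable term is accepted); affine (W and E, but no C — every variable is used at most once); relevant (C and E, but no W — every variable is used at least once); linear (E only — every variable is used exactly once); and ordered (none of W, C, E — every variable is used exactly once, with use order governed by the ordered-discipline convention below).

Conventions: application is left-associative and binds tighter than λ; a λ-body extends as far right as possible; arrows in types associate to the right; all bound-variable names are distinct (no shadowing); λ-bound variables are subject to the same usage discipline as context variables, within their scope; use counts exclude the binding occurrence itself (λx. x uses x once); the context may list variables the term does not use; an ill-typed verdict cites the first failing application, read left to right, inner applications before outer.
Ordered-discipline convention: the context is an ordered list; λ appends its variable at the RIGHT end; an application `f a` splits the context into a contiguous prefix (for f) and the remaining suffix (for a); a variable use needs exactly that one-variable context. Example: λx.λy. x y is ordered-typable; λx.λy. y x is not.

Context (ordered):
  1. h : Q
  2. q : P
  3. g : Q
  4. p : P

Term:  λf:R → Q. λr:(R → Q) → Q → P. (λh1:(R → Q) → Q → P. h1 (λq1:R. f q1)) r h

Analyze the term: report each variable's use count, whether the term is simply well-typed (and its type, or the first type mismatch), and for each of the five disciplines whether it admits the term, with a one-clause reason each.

use counts: h: 1×, q: 0×, g: 0×, p: 0×, f (bound): 1×, r (bound): 1×, h1 (bound): 1×, q1 (bound): 1×
order of uses: h1, f, q1, r, h
typing: the term checks, with type (R → Q) → ((R → Q) → Q → P) → P
ordered ✗ (needs weakening: q, g, p unused)
linear ✗ (needs weakening: q, g, p unused)
affine ✓ (h, q, g, p, f, r, h1, q1: no repeats, contraction unneeded)
relevant ✗ (needs weakening: q, g, p unused)
unrestricted ✓ (type-checks ((R → Q) → ((R → Q) → Q → P) → P) and nothing is barred)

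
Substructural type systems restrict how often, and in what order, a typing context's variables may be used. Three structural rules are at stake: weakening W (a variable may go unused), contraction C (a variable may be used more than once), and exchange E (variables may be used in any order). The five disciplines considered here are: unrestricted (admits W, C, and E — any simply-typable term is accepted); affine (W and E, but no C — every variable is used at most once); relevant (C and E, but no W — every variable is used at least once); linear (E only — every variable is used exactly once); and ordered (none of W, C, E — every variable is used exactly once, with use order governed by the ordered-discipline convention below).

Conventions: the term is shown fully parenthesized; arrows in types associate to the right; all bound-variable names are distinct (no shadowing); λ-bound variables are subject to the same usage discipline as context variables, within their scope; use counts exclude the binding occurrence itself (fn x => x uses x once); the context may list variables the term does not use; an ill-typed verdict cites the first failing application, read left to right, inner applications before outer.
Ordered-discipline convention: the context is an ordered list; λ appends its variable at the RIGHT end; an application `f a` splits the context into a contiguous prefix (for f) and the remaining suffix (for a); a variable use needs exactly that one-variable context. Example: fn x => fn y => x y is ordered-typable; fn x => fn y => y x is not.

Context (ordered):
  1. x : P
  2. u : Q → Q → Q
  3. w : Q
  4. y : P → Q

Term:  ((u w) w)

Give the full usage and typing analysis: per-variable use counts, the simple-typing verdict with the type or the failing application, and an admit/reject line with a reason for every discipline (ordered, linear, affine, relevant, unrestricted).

use counts: x ×0, u ×1, w ×2, y ×0
order of uses: u, w, w
typing: ✓ — Q
ordered ✗ (uses contraction: w ×2; x, y never used (weakening))
linear ✗ (uses contraction: w ×2; x, y never used (weakening))
affine ✗ (uses contraction: w ×2)
relevant ✗ (x, y never used (weakening))
unrestricted ✓ (well-typed at Q; no restrictions here)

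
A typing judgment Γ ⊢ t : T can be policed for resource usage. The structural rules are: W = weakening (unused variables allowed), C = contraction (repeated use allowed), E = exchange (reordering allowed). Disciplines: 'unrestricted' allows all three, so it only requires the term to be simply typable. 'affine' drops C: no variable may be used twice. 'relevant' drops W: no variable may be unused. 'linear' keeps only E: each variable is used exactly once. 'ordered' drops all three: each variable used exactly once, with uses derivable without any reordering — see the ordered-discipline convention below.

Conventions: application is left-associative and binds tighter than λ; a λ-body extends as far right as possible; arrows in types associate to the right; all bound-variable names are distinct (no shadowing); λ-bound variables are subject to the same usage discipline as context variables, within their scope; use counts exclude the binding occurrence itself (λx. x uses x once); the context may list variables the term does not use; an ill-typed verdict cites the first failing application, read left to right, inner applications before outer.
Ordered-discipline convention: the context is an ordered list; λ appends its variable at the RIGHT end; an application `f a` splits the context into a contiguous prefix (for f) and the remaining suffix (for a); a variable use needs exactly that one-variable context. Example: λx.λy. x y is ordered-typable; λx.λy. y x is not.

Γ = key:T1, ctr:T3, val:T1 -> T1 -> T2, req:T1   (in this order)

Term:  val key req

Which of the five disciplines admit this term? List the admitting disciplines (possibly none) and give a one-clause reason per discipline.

admitting disciplines: affine, unrestricted
usage: key=1, ctr=0, val=1, req=1
uses in reading order: val, key, req
typing: ✓ — T2
ordered: ✗, ctr never used (weakening)
linear: ✗, ctr never used (weakening)
affine: ✓, at most one use each (key, ctr, val, req)
relevant: ✗, ctr never used (weakening)
unrestricted: ✓, well-typed at T2; no restrictions here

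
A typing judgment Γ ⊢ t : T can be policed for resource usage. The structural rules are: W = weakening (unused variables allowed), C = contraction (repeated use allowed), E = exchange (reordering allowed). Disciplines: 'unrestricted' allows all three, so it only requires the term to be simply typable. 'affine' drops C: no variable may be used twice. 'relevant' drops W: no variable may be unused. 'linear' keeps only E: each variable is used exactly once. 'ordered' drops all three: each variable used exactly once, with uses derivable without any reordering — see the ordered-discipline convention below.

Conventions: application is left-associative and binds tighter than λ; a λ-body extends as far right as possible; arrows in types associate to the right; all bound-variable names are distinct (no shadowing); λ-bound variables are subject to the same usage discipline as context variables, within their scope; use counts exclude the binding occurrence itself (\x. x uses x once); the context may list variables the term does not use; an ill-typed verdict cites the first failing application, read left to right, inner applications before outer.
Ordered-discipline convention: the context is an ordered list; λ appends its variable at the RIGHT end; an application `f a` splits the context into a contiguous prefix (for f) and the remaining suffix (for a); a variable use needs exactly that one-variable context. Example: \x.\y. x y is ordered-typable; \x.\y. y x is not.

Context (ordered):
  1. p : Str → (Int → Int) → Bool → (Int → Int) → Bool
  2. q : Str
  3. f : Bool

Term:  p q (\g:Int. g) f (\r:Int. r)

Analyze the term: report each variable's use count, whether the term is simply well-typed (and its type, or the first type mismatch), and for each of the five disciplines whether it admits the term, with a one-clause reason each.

use counts: p=1; q=1; f=1; g (bound)=1; r (bound)=1
use order (left to right): p, q, g, f, r
typing: well-typed at Bool
ordered: ✓, one use each (p, q, f, g, r); ordered split holds
linear: ✓, p, q, f, g, r: one use apiece
affine: ✓, no duplicate uses among p, q, f, g, r
relevant: ✓, every one of p, q, f, g, r appears
unrestricted: ✓, simply typable at Bool; W, C, E all held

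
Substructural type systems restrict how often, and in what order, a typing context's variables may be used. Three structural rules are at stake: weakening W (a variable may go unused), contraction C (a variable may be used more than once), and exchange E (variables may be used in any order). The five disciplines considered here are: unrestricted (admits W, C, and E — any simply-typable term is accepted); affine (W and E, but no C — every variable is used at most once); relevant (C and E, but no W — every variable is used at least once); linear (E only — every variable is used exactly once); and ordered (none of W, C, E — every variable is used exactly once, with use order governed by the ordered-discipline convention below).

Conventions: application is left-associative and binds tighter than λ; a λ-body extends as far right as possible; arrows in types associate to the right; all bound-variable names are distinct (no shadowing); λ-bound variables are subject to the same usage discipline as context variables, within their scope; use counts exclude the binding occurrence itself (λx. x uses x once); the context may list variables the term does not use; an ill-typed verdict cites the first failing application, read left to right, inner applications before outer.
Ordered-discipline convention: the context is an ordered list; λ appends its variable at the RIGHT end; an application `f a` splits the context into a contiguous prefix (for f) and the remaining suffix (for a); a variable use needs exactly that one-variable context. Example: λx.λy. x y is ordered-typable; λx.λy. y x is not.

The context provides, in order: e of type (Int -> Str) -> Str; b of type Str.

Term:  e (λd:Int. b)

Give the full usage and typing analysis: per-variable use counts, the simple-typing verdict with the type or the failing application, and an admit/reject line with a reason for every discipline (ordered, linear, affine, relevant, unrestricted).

usage: e=1; b=1; d [bound]=0
uses in reading order: e, b
typing: the term checks, with type Str
ordered ✗ (needs weakening: d unused)
linear ✗ (needs weakening: d unused)
affine ✓ (at most one use each (e, b, d))
relevant ✗ (needs weakening: d unused)
unrestricted ✓ (well-typed at Str; no restrictions here)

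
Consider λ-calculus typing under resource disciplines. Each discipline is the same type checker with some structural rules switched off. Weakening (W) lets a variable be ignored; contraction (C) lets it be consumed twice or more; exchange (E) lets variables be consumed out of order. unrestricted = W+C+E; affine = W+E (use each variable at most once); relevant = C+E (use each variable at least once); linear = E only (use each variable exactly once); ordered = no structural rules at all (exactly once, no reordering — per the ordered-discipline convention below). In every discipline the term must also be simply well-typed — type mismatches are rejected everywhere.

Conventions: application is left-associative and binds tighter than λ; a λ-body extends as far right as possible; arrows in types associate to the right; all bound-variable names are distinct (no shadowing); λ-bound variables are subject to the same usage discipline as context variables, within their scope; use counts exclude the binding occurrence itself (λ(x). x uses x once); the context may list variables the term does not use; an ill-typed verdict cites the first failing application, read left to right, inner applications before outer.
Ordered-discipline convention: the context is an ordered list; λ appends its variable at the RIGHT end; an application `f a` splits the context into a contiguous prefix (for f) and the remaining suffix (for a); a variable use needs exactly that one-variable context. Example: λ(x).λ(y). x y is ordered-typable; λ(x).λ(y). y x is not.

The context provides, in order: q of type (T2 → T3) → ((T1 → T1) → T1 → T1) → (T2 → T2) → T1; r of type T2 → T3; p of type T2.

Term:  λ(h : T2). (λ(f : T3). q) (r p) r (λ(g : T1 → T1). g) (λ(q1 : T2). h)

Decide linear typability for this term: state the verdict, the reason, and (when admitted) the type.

no — r ×2 used more than once (contraction); unused: f, q1 — weakening required
usage: q: 1; r: 2; p: 1; h (λ-bound): 1; f (λ-bound): 0; g (λ-bound): 1; q1 (λ-bound): 0
uses in reading order: q, r, p, r, g, h
typing: well-typed at T2 → T1
all disciplines: ordered ✗; linear ✗; affine ✗; relevant ✗; unrestricted ✓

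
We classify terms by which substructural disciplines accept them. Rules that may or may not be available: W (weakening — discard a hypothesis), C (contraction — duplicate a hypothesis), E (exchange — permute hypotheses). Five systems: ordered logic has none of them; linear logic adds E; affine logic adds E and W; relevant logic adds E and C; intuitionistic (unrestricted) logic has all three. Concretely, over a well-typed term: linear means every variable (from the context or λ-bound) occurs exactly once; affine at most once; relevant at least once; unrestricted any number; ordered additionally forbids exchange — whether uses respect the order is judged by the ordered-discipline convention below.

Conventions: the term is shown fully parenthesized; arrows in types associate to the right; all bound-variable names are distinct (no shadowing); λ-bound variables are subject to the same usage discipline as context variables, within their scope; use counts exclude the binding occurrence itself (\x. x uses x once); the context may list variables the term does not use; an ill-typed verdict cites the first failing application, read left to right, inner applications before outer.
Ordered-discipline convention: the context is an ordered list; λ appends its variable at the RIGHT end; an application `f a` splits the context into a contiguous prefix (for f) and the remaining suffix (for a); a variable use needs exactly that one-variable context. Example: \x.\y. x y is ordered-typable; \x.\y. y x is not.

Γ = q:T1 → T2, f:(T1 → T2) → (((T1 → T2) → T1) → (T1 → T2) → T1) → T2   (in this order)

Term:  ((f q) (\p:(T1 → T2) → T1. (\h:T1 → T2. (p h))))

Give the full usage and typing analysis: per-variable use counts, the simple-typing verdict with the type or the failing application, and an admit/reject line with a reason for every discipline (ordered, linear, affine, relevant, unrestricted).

usage: q=1; f=1; p [bound]=1; h [bound]=1
left-to-right use order: f, q, p, h
typing: ✓ — T2
ordered ✗ (no ordered split (uses run f, q, p, h))
linear ✓ (q, f, p, h: one use apiece)
affine ✓ (none of q, f, p, h used more than once)
relevant ✓ (at least one use each (q, f, p, h))
unrestricted ✓ (type-checks (T2) and nothing is barred)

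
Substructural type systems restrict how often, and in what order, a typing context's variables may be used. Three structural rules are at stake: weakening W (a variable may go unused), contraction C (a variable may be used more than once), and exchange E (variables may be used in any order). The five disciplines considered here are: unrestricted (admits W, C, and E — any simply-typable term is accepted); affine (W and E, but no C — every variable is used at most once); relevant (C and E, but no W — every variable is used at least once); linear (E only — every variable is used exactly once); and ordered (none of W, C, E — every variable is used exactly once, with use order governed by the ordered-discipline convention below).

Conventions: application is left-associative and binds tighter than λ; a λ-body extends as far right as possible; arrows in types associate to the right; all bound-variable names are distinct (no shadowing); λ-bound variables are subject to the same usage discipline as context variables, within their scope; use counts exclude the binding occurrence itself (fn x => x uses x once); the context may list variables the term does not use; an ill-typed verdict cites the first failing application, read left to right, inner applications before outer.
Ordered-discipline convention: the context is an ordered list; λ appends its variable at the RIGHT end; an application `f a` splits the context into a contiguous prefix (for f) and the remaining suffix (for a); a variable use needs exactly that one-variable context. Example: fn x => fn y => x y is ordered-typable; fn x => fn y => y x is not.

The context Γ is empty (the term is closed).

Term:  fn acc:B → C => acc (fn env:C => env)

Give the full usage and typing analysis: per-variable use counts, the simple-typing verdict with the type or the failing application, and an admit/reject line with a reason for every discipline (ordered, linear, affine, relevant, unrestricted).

counts: acc (λ-bound)=1; env (λ-bound)=1
order of uses: acc, env
typing: ill-typed: an argument C → C mismatches the expected B
ordered: ✗, not simply typable
linear: ✗, fails simple typing
affine: ✗, a type mismatch blocks all five
relevant: ✗, the type mismatch rejects it
unrestricted: ✗, not simply typable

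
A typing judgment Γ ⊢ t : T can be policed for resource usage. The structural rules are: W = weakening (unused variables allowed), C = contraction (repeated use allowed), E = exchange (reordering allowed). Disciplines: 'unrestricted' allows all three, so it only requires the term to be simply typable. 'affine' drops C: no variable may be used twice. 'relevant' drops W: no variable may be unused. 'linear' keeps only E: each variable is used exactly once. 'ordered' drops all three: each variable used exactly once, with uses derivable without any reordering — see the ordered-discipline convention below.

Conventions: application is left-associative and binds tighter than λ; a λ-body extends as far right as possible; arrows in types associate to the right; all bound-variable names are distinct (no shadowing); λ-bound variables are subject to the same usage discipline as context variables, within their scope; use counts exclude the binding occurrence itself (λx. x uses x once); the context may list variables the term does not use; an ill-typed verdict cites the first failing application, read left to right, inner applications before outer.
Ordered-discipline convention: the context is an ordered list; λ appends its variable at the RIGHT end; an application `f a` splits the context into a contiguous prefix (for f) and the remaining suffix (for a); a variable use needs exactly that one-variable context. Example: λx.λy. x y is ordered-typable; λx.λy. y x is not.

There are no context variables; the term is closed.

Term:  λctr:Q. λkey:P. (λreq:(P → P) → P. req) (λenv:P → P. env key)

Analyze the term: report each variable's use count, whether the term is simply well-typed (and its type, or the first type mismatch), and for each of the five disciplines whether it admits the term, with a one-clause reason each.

counts: ctr (bound): 0, key (bound): 1, req (bound): 1, env (bound): 1
use order (left to right): req, env, key
typing: the term checks, with type Q → P → (P → P) → P
ordered: ✗ — ctr left unused
linear: ✗ — ctr left unused
affine: ✓ — ctr, key, req, env: no repeats, contraction unneeded
relevant: ✗ — ctr left unused
unrestricted: ✓ — well-typed at Q → P → (P → P) → P; no restrictions here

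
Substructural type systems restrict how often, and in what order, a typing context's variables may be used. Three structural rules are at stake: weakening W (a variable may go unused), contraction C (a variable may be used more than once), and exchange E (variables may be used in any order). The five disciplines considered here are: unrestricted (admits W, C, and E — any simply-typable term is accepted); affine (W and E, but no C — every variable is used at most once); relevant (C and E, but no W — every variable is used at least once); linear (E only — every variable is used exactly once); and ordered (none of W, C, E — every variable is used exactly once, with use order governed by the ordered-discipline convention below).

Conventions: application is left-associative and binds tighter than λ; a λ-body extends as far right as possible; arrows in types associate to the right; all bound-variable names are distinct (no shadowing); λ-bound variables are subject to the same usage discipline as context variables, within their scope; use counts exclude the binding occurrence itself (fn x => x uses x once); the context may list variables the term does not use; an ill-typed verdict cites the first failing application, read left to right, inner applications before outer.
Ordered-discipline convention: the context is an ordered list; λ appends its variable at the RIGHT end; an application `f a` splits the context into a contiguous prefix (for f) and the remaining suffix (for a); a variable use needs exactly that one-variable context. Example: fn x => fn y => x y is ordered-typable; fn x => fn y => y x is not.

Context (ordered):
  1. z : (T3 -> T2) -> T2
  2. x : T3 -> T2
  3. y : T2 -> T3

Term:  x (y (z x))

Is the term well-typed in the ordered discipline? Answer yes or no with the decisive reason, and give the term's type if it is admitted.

no — x ×2 used more than once (contraction)
usage: z: 1×; x: 2×; y: 1×
uses in reading order: x, y, z, x
typing: ✓ — T2
all disciplines: ordered ✗ | linear ✗ | affine ✗ | relevant ✓ | unrestricted ✓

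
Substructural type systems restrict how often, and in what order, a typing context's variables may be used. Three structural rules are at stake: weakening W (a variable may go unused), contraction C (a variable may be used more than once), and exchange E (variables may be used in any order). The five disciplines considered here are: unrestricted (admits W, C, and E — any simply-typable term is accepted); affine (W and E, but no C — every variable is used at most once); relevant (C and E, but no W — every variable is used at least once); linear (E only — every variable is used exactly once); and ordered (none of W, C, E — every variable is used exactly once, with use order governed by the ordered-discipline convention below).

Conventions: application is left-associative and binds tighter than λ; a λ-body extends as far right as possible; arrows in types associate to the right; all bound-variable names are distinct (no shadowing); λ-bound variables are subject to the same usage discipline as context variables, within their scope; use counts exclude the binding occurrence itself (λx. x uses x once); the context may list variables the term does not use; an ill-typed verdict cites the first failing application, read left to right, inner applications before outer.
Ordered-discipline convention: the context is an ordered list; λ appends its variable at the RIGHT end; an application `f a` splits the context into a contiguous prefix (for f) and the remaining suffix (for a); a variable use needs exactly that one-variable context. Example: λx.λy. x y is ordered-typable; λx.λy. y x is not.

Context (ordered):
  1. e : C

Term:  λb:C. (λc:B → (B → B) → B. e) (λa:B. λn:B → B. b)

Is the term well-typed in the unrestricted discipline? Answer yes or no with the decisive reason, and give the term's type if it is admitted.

no — not simply typable
variable uses: e: 1×, b [bound]: 1×, c [bound]: 0×, a [bound]: 0×, n [bound]: 0×
uses in reading order: e, b
typing: ill-typed: an application expects B → (B → B) → B but receives B → (B → B) → C
across the five disciplines: ordered ✗; linear ✗; affine ✗; relevant ✗; unrestricted ✗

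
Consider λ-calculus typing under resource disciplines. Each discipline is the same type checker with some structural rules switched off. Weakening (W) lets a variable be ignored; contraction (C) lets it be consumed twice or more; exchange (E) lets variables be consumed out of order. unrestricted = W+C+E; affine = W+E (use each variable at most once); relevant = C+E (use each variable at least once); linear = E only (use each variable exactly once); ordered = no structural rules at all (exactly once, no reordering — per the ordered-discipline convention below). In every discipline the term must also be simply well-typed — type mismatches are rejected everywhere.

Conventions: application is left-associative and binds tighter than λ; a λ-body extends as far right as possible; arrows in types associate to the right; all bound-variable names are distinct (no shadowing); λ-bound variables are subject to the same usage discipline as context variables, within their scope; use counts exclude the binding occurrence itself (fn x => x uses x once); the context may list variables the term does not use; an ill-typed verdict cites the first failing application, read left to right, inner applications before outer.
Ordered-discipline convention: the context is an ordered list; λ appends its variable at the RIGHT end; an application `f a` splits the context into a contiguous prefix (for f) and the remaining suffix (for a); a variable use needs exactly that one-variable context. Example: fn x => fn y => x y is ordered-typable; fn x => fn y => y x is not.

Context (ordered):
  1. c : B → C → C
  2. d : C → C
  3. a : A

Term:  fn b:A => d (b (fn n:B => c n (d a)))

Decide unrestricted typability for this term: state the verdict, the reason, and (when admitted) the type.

no — fails simple typing
usage: c=1, d=2, a=1, b (λ-bound)=1, n (λ-bound)=1
left-to-right use order: d, b, c, n, d, a
typing: ill-typed: argument of type A where C is required
across the five disciplines: ordered ✗ | linear ✗ | affine ✗ | relevant ✗ | unrestricted ✗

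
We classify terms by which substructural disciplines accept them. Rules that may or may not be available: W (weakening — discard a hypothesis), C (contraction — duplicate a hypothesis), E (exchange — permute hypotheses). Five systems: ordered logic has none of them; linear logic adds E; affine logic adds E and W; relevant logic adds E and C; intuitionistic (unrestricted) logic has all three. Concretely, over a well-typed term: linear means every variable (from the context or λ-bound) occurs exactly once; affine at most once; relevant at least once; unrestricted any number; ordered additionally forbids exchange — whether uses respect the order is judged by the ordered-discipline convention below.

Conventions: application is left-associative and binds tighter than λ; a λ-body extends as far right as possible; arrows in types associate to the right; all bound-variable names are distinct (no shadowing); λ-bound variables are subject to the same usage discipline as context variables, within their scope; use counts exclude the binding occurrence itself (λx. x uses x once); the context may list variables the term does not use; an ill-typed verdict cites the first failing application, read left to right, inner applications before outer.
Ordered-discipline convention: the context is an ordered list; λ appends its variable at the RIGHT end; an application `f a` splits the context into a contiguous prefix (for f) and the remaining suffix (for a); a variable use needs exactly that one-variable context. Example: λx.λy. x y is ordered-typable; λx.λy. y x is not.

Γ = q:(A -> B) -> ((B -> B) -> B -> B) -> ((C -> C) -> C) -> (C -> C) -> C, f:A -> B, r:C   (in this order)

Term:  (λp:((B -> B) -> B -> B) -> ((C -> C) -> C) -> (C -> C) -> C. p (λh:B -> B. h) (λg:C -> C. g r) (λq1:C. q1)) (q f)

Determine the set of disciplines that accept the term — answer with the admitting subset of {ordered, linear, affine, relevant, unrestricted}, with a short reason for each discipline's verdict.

admitted by: linear, affine, relevant, unrestricted
variable uses: q: 1×, f: 1×, r: 1×, p (λ-bound): 1×, h (λ-bound): 1×, g (λ-bound): 1×, q1 (λ-bound): 1×
use order (left to right): p, h, g, r, q1, q, f
typing: the term checks, with type C
ordered: ✗, no ordered split (uses run p, h, g, r, q1, q, f)
linear: ✓, single use per variable (q, f, r, p, h, g, q1)
affine: ✓, at most one use each (q, f, r, p, h, g, q1)
relevant: ✓, none of q, f, r, p, h, g, q1 goes unused
unrestricted: ✓, well-typed at C; no restrictions here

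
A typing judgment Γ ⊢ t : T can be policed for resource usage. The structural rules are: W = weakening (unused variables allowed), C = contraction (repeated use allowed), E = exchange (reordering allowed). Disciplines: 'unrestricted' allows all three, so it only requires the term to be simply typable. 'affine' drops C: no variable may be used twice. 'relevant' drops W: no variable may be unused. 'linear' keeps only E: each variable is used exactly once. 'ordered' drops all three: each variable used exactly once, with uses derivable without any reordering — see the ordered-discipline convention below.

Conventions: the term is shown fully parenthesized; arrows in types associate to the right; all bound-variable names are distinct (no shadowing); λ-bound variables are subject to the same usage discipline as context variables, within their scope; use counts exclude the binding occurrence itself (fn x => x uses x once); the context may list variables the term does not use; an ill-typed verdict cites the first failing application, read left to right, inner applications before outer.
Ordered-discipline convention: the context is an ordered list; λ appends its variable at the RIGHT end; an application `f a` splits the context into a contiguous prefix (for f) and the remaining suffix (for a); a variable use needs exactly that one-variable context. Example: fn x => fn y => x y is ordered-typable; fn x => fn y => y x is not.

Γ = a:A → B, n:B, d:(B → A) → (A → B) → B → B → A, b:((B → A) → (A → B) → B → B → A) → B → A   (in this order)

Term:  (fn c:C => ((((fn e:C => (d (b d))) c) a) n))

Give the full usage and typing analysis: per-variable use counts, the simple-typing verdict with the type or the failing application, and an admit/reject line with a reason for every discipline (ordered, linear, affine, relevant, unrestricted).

use counts: a: 1×; n: 1×; d: 2×; b: 1×; c [bound]: 1×; e [bound]: 0×
left-to-right use order: d, b, d, c, a, n
typing: ✓ — C → B → A
ordered: ✗, d ×2 used more than once (contraction); e never used (weakening)
linear: ✗, d ×2 used more than once (contraction); e never used (weakening)
affine: ✗, d ×2 used more than once (contraction)
relevant: ✗, e never used (weakening)
unrestricted: ✓, typability at C → B → A is all that's needed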